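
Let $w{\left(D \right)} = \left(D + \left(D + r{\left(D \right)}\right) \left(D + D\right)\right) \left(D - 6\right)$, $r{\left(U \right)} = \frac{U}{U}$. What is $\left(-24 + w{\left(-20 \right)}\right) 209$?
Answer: $-4026176$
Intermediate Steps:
$r{\left(U \right)} = 1$
$w{\left(D \right)} = \left(-6 + D\right) \left(D + 2 D \left(1 + D\right)\right)$ ($w{\left(D \right)} = \left(D + \left(D + 1\right) \left(D + D\right)\right) \left(D - 6\right) = \left(D + \left(1 + D\right) 2 D\right) \left(-6 + D\right) = \left(D + 2 D \left(1 + D\right)\right) \left(-6 + D\right) = \left(-6 + D\right) \left(D + 2 D \left(1 + D\right)\right)$)
$\left(-24 + w{\left(-20 \right)}\right) 209 = \left(-24 - 20 \left(-18 - -180 + 2 \left(-20\right)^{2}\right)\right) 209 = \left(-24 - 20 \left(-18 + 180 + 2 \cdot 400\right)\right) 209 = \left(-24 - 20 \left(-18 + 180 + 800\right)\right) 209 = \left(-24 - 19240\right) 209 = \left(-19264\right) 209 = -4026176$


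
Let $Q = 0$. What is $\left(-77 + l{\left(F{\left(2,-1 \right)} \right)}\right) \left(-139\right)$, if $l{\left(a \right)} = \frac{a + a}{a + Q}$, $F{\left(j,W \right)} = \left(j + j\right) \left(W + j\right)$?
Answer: $10425$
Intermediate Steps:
$F{\left(j,W \right)} = 2 j \left(W + j\right)$
$l{\left(a \right)} = 2$ ($l{\left(a \right)} = \frac{a + a}{a + 0} = \frac{2 a}{a} = 2$)
$\left(-77 + l{\left(F{\left(2,-1 \right)} \right)}\right) \left(-139\right) = \left(-77 + 2\right) \left(-139\right) = \left(-75\right) \left(-139\right) = 10425$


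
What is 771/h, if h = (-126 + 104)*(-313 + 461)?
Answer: -771/3256 ≈ -0.23679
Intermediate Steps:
h = -3256 (h = -22*148 = -3256)
771/h = 771/(-3256) = 771*(-1/3256) = -771/3256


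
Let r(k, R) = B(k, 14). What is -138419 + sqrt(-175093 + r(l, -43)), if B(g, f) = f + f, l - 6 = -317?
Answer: -138419 + I*sqrt(175065) ≈ -1.3842e+5 + 418.41*I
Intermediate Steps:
l = -311 (l = 6 - 317 = -311)
B(g, f) = 2*f
r(k, R) = 28 (r(k, R) = 2*14 = 28)
-138419 + sqrt(-175093 + r(l, -43)) = -138419 + sqrt(-175093 + 28) = -138419 + sqrt(-175065) = -138419 + I*sqrt(175065)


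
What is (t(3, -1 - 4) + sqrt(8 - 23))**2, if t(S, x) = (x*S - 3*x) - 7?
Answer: (7 - I*sqrt(15))**2 ≈ 34.0 - 54.222*I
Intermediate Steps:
t(S, x) = -7 - 3*x + S*x (t(S, x) = (S*x - 3*x) - 7 = (-3*x + S*x) - 7 = -7 - 3*x + S*x)
(t(3, -1 - 4) + sqrt(8 - 23))**2 = ((-7 - 3*(-1 - 4) + 3*(-1 - 4)) + sqrt(8 - 23))**2 = ((-7 - 3*(-5) + 3*(-5)) + sqrt(-15))**2 = ((-7 + 15 - 15) + I*sqrt(15))**2 = (-7 + I*sqrt(15))**2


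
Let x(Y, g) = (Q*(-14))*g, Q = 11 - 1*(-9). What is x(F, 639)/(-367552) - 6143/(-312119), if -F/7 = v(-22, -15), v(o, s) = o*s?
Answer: 7262775427/14339995336 ≈ 0.50647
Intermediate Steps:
Q = 20 (Q = 11 + 9 = 20)
F = -2310 (F = -(-154)*(-15) = -7*330 = -2310)
x(Y, g) = -280*g (x(Y, g) = (20*(-14))*g = -280*g)
x(F, 639)/(-367552) - 6143/(-312119) = -280*639/(-367552) - 6143/(-312119) = -178920*(-1/367552) - 6143*(-1/312119) = 22365/45944 + 6143/312119 = 7262775427/14339995336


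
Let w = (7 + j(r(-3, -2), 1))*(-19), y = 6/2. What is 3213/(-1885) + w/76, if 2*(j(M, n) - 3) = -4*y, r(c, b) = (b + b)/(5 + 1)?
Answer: -5098/1885 ≈ -2.7045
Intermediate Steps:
r(c, b) = b/3 (r(c, b) = (2*b)/6 = (2*b)*(⅙) = b/3)
y = 3 (y = 6*(½) = 3)
j(M, n) = -3 (j(M, n) = 3 + (-4*3)/2 = 3 + (½)*(-12) = 3 - 6 = -3)
w = -76 (w = (7 - 3)*(-19) = 4*(-19) = -76)
3213/(-1885) + w/76 = 3213/(-1885) - 76/76 = 3213*(-1/1885) - 76*1/76 = -3213/1885 - 1 = -5098/1885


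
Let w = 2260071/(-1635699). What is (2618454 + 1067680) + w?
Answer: 2009801145865/545233 ≈ 3.6861e+6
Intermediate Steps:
w = -753357/545233 (w = 2260071*(-1/1635699) = -753357/545233 ≈ -1.3817)
(2618454 + 1067680) + w = (2618454 + 1067680) - 753357/545233 = 3686134 - 753357/545233 = 2009801145865/545233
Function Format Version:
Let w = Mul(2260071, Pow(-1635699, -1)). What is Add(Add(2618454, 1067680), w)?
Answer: Rational(2009801145865, 545233) ≈ 3.6861e+6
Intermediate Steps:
w = Rational(-753357, 545233) (w = Mul(2260071, Rational(-1, 1635699)) = Rational(-753357, 545233) ≈ -1.3817)
Add(Add(2618454, 1067680), w) = Add(Add(2618454, 1067680), Rational(-753357, 545233)) = Add(3686134, Rational(-753357, 545233)) = Rational(2009801145865, 545233)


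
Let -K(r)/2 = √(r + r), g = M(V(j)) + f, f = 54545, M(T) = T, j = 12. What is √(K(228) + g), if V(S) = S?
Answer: √(54557 - 4*√114) ≈ 233.48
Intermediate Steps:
g = 54557 (g = 12 + 54545 = 54557)
K(r) = -2*√2*√r (K(r) = -2*√(r + r) = -2*√2*√r)
√(K(228) + g) = √(-2*√2*√228 + 54557) = √(-2*√2*2*√57 + 54557) = √(-4*√114 + 54557) = √(54557 - 4*√114)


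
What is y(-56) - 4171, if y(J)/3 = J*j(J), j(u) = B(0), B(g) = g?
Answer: -4171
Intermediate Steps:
j(u) = 0
y(J) = 0 (y(J) = 3*(J*0) = 3*0 = 0)
y(-56) - 4171 = 0 - 4171 = -4171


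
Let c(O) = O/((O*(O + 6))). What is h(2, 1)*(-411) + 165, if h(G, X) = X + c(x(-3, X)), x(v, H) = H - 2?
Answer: -1641/5 ≈ -328.20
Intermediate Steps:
x(v, H) = -2 + H
c(O) = 1/(6 + O) (c(O) = O/((O*(6 + O))) = O*(1/(O*(6 + O))) = 1/(6 + O))
h(G, X) = X + 1/(4 + X) (h(G, X) = X + 1/(6 + (-2 + X)) = X + 1/(4 + X))
h(2, 1)*(-411) + 165 = ((1 + 1*(4 + 1))/(4 + 1))*(-411) + 165 = ((1 + 1*5)/5)*(-411) + 165 = ((1 + 5)/5)*(-411) + 165 = ((1/5)*6)*(-411) + 165 = (6/5)*(-411) + 165 = -2466/5 + 165 = -1641/5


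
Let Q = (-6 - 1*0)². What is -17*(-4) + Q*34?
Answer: 1292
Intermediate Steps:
Q = 36 (Q = (-6 + 0)² = (-6)² = 36)
-17*(-4) + Q*34 = -17*(-4) + 36*34 = 68 + 1224 = 1292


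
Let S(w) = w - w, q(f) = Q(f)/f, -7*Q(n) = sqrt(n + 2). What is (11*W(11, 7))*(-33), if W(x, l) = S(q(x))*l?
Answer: 0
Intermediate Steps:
Q(n) = -sqrt(2 + n)/7 (Q(n) = -sqrt(n + 2)/7 = -sqrt(2 + n)/7)
q(f) = -sqrt(2 + f)/(7*f) (q(f) = (-sqrt(2 + f)/7)/f = -sqrt(2 + f)/(7*f))
S(w) = 0
W(x, l) = 0 (W(x, l) = 0*l = 0)
(11*W(11, 7))*(-33) = (11*0)*(-33) = 0*(-33) = 0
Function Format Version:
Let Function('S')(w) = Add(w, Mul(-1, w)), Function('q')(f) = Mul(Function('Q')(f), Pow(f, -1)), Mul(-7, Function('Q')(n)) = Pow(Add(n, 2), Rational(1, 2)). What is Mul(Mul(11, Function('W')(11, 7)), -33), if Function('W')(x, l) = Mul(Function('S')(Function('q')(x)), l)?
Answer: 0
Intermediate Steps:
Function('Q')(n) = Mul(Rational(-1, 7), Pow(Add(2, n), Rational(1, 2))) (Function('Q')(n) = Mul(Rational(-1, 7), Pow(Add(n, 2), Rational(1, 2))) = Mul(Rational(-1, 7), Pow(Add(2, n), Rational(1, 2))))
Function('q')(f) = Mul(Rational(-1, 7), Pow(f, -1), Pow(Add(2, f), Rational(1, 2))) (Function('q')(f) = Mul(Mul(Rational(-1, 7), Pow(Add(2, f), Rational(1, 2))), Pow(f, -1)) = Mul(Rational(-1, 7), Pow(f, -1), Pow(Add(2, f), Rational(1, 2))))
Function('S')(w) = 0
Function('W')(x, l) = 0 (Function('W')(x, l) = Mul(0, l) = 0)
Mul(Mul(11, Function('W')(11, 7)), -33) = Mul(Mul(11, 0), -33) = Mul(0, -33) = 0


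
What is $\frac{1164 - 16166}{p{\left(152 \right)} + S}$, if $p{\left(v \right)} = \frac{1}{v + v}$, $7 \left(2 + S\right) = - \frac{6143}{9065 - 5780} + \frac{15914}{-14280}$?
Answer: $\frac{12479670534240}{2015663311} \approx 6191.3$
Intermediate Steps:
$S = - \frac{26557891}{10945620}$ ($S = -2 + \frac{- \frac{6143}{9065 - 5780} + \frac{15914}{-14280}}{7} = -2 + \frac{- \frac{6143}{9065 - 5780} + 15914 \left(- \frac{1}{14280}\right)}{7} = -2 + \frac{- \frac{6143}{3285} - \frac{7957}{7140}}{7} = -2 + \frac{1}{7} \left(- \frac{4666651}{1563660}\right) = -2 - \frac{4666651}{10945620} = - \frac{26557891}{10945620} \approx -2.4263$)
$p{\left(v \right)} = \frac{1}{2 v}$
$\frac{1164 - 16166}{p{\left(152 \right)} + S} = \frac{1164 - 16166}{\frac{1}{2 \cdot 152} - \frac{26557891}{10945620}} = - \frac{15002}{\frac{1}{2} \cdot \frac{1}{152} - \frac{26557891}{10945620}} = - \frac{15002}{\frac{1}{304} - \frac{26557891}{10945620}} = - \frac{15002}{- \frac{2015663311}{831867120}} = \left(-15002\right) \left(- \frac{831867120}{2015663311}\right) = \frac{12479670534240}{2015663311}$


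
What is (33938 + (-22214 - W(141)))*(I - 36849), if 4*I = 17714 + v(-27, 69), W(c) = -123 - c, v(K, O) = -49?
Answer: -388803807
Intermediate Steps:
I = 17665/4 (I = (17714 - 49)/4 = (¼)*17665 = 17665/4 ≈ 4416.3)
(33938 + (-22214 - W(141)))*(I - 36849) = (33938 + (-22214 - (-123 - 1*141)))*(17665/4 - 36849) = (33938 + (-22214 - (-123 - 141)))*(-129731/4) = (33938 + (-22214 - 1*(-264)))*(-129731/4) = (33938 + (-22214 + 264))*(-129731/4) = (33938 - 21950)*(-129731/4) = 11988*(-129731/4) = -388803807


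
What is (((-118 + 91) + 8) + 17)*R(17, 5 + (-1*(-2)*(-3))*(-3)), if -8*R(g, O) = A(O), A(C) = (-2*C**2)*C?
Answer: -12167/2 ≈ -6083.5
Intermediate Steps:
A(C) = -2*C**3
R(g, O) = O**3/4 (R(g, O) = -(-1)*O**3/4 = O**3/4)
(((-118 + 91) + 8) + 17)*R(17, 5 + (-1*(-2)*(-3))*(-3)) = (((-118 + 91) + 8) + 17)*((5 + (-1*(-2)*(-3))*(-3))**3/4) = ((-27 + 8) + 17)*((5 + (2*(-3))*(-3))**3/4) = (-19 + 17)*((5 - 6*(-3))**3/4) = -(5 + 18)**3/2 = -23**3/2 = -12167/2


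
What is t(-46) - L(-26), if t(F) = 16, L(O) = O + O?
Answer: 68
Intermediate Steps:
L(O) = 2*O
t(-46) - L(-26) = 16 - 2*(-26) = 16 - 1*(-52) = 16 + 52 = 68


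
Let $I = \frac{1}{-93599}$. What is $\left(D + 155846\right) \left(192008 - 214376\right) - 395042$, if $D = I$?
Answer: $- \frac{326319657051262}{93599} \approx -3.4864 \cdot 10^{9}$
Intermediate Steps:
$I = - \frac{1}{93599} \approx -1.0684 \cdot 10^{-5}$
$D = - \frac{1}{93599} \approx -1.0684 \cdot 10^{-5}$
$\left(D + 155846\right) \left(192008 - 214376\right) - 395042 = \left(- \frac{1}{93599} + 155846\right) \left(192008 - 214376\right) - 395042 = \frac{14587029753}{93599} \left(-22368\right) - 395042 = - \frac{326282681515104}{93599} - 395042 = - \frac{326319657051262}{93599}$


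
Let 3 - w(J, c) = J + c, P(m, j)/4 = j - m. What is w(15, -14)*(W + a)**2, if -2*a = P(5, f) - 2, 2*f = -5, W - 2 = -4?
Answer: 392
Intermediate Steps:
W = -2 (W = 2 - 4 = -2)
f = -5/2 (f = (1/2)*(-5) = -5/2 ≈ -2.5000)
P(m, j) = -4*m + 4*j (P(m, j) = 4*(j - m) = -4*m + 4*j)
a = 16 (a = -((-4*5 + 4*(-5/2)) - 2)/2 = -((-20 - 10) - 2)/2 = -(-30 - 2)/2 = -1/2*(-32) = 16)
w(J, c) = 3 - J - c (w(J, c) = 3 - (J + c) = 3 + (-J - c) = 3 - J - c)
w(15, -14)*(W + a)**2 = (3 - 1*15 - 1*(-14))*(-2 + 16)**2 = (3 - 15 + 14)*14**2 = 2*196 = 392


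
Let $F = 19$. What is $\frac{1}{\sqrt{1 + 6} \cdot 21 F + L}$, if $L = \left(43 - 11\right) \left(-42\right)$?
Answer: $- \frac{64}{32949} - \frac{19 \sqrt{7}}{32949} \approx -0.0034681$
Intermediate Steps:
$L = -1344$ ($L = 32 \left(-42\right) = -1344$)
$\frac{1}{\sqrt{1 + 6} \cdot 21 F + L} = \frac{1}{\sqrt{1 + 6} \cdot 21 \cdot 19 - 1344} = \frac{1}{\sqrt{7} \cdot 21 \cdot 19 - 1344} = \frac{1}{21 \sqrt{7} \cdot 19 - 1344} = \frac{1}{399 \sqrt{7} - 1344} = \frac{1}{-1344 + 399 \sqrt{7}}$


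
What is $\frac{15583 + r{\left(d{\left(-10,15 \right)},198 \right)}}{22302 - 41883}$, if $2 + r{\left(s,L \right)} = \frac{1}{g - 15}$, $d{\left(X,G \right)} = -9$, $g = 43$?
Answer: $- \frac{145423}{182756} \approx -0.79572$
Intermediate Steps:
$r{\left(s,L \right)} = - \frac{55}{28}$ ($r{\left(s,L \right)} = -2 + \frac{1}{43 - 15} = -2 + \frac{1}{28} = - \frac{55}{28}$)
$\frac{15583 + r{\left(d{\left(-10,15 \right)},198 \right)}}{22302 - 41883} = \frac{15583 - \frac{55}{28}}{22302 - 41883} = \frac{436269}{28 \left(-19581\right)} = \frac{436269}{28} \left(- \frac{1}{19581}\right) = - \frac{145423}{182756}$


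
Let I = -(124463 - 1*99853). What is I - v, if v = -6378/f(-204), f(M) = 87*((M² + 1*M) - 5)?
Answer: -29551759704/1200803 ≈ -24610.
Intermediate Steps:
f(M) = -435 + 87*M + 87*M² (f(M) = 87*((M² + M) - 5) = 87*((M + M²) - 5) = 87*(-5 + M + M²) = -435 + 87*M + 87*M²)
v = -2126/1200803 (v = -6378/(-435 + 87*(-204) + 87*(-204)²) = -6378/(-435 - 17748 + 87*41616) = -6378/(-435 - 17748 + 3620592) = -6378/3602409 = -6378*1/3602409 = -2126/1200803 ≈ -0.0017705)
I = -24610 (I = -(124463 - 99853) = -1*24610 = -24610)
I - v = -24610 - 1*(-2126/1200803) = -24610 + 2126/1200803 = -29551759704/1200803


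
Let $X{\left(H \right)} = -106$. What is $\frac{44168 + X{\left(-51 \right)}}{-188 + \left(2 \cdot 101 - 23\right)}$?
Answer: $- \frac{44062}{9} \approx -4895.8$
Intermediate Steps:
$\frac{44168 + X{\left(-51 \right)}}{-188 + \left(2 \cdot 101 - 23\right)} = \frac{44168 - 106}{-188 + \left(2 \cdot 101 - 23\right)} = \frac{44062}{-188 + \left(202 - 23\right)} = \frac{44062}{-188 + 179} = \frac{44062}{-9} = 44062 \left(- \frac{1}{9}\right) = - \frac{44062}{9}$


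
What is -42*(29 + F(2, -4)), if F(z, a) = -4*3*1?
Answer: -714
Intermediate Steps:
F(z, a) = -12 (F(z, a) = -12*1 = -12)
-42*(29 + F(2, -4)) = -42*(29 - 12) = -42*17 = -714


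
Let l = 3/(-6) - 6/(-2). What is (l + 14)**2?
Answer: 1089/4 ≈ 272.25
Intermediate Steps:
l = 5/2 (l = 3*(-1/6) - 6*(-1/2) = -1/2 + 3 = 5/2 ≈ 2.5000)
(l + 14)**2 = (5/2 + 14)**2 = (33/2)**2 = 1089/4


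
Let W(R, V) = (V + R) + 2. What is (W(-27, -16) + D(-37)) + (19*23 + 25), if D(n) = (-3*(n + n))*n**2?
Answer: 304339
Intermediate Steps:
D(n) = -6*n**3 (D(n) = (-6*n)*n**2 = -6*n**3)
W(R, V) = 2 + R + V (W(R, V) = (R + V) + 2 = 2 + R + V)
(W(-27, -16) + D(-37)) + (19*23 + 25) = ((2 - 27 - 16) - 6*(-37)**3) + (19*23 + 25) = (-41 - 6*(-50653)) + (437 + 25) = (-41 + 303918) + 462 = 303877 + 462 = 304339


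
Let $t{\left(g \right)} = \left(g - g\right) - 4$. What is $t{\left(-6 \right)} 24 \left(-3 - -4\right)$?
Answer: $-96$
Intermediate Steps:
$t{\left(g \right)} = -4$ ($t{\left(g \right)} = 0 - 4 = -4$)
$t{\left(-6 \right)} 24 \left(-3 - -4\right) = \left(-4\right) 24 \left(-3 - -4\right) = - 96 \left(-3 + 4\right) = \left(-96\right) 1 = -96$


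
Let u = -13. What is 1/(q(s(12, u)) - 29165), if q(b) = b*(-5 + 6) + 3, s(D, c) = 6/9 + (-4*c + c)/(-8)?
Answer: -24/699989 ≈ -3.4286e-5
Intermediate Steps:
s(D, c) = 2/3 + 3*c/8 (s(D, c) = 6*(1/9) - 3*c*(-1/8) = 2/3 + 3*c/8)
q(b) = 3 + b (q(b) = b*1 + 3 = b + 3 = 3 + b)
1/(q(s(12, u)) - 29165) = 1/((3 + (2/3 + (3/8)*(-13))) - 29165) = 1/((3 + (2/3 - 39/8)) - 29165) = 1/((3 - 101/24) - 29165) = 1/(-29/24 - 29165) = 1/(-699989/24) = -24/699989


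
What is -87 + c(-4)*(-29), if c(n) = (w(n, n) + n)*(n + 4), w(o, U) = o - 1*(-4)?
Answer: -87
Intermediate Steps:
w(o, U) = 4 + o (w(o, U) = o + 4 = 4 + o)
c(n) = (4 + n)*(4 + 2*n) (c(n) = ((4 + n) + n)*(n + 4) = (4 + 2*n)*(4 + n) = (4 + n)*(4 + 2*n))
-87 + c(-4)*(-29) = -87 + (16 + 2*(-4)² + 12*(-4))*(-29) = -87 + (16 + 2*16 - 48)*(-29) = -87 + (16 + 32 - 48)*(-29) = -87 + 0*(-29) = -87 + 0 = -87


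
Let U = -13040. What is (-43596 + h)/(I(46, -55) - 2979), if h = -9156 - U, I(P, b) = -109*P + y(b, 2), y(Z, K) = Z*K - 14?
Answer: 39712/8117 ≈ 4.8924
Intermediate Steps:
y(Z, K) = -14 + K*Z (y(Z, K) = K*Z - 14 = -14 + K*Z)
I(P, b) = -14 - 109*P + 2*b (I(P, b) = -109*P + (-14 + 2*b) = -14 - 109*P + 2*b)
h = 3884 (h = -9156 - 1*(-13040) = -9156 + 13040 = 3884)
(-43596 + h)/(I(46, -55) - 2979) = (-43596 + 3884)/((-14 - 109*46 + 2*(-55)) - 2979) = -39712/((-14 - 5014 - 110) - 2979) = -39712/(-5138 - 2979) = -39712/(-8117) = -39712*(-1/8117) = 39712/8117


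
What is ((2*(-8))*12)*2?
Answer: -384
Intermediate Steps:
((2*(-8))*12)*2 = -16*12*2 = -192*2 = -384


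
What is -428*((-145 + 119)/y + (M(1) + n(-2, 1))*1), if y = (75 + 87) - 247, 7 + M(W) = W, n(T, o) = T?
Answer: 279912/85 ≈ 3293.1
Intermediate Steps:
M(W) = -7 + W
y = -85 (y = 162 - 247 = -85)
-428*((-145 + 119)/y + (M(1) + n(-2, 1))*1) = -428*((-145 + 119)/(-85) + ((-7 + 1) - 2)*1) = -428*(-26*(-1/85) + (-6 - 2)*1) = -428*(26/85 - 8*1) = -428*(26/85 - 8) = -428*(-654/85) = 279912/85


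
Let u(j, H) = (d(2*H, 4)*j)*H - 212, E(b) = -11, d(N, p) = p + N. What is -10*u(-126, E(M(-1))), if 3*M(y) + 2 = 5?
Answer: 251600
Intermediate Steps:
d(N, p) = N + p
M(y) = 1 (M(y) = -⅔ + (⅓)*5 = -⅔ + 5/3 = 1)
u(j, H) = -212 + H*j*(4 + 2*H) (u(j, H) = ((2*H + 4)*j)*H - 212 = ((4 + 2*H)*j)*H - 212 = (j*(4 + 2*H))*H - 212 = H*j*(4 + 2*H) - 212 = -212 + H*j*(4 + 2*H))
-10*u(-126, E(M(-1))) = -10*(-212 + 2*(-11)*(-126)*(2 - 11)) = -10*(-212 + 2*(-11)*(-126)*(-9)) = -10*(-212 - 24948) = -10*(-25160) = 251600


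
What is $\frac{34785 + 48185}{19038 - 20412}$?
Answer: $- \frac{41485}{687} \approx -60.386$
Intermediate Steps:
$\frac{34785 + 48185}{19038 - 20412} = \frac{82970}{-1374} = 82970 \left(- \frac{1}{1374}\right) = - \frac{41485}{687}$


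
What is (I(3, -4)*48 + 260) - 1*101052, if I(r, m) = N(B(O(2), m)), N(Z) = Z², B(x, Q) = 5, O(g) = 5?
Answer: -99592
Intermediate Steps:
I(r, m) = 25 (I(r, m) = 5² = 25)
(I(3, -4)*48 + 260) - 1*101052 = (25*48 + 260) - 1*101052 = (1200 + 260) - 101052 = 1460 - 101052 = -99592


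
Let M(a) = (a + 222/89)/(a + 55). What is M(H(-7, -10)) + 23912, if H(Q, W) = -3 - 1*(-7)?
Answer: 125562490/5251 ≈ 23912.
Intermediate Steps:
H(Q, W) = 4 (H(Q, W) = -3 + 7 = 4)
M(a) = (222/89 + a)/(55 + a) (M(a) = (a + 222*(1/89))/(55 + a) = (a + 222/89)/(55 + a) = (222/89 + a)/(55 + a))
M(H(-7, -10)) + 23912 = (222/89 + 4)/(55 + 4) + 23912 = (578/89)/59 + 23912 = (1/59)*(578/89) + 23912 = 578/5251 + 23912 = 125562490/5251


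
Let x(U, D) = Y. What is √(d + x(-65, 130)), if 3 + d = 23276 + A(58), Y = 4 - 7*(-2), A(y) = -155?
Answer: 4*√1446 ≈ 152.11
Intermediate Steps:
Y = 18 (Y = 4 + 14 = 18)
x(U, D) = 18
d = 23118 (d = -3 + (23276 - 155) = -3 + 23121 = 23118)
√(d + x(-65, 130)) = √(23118 + 18) = √23136 = 4*√1446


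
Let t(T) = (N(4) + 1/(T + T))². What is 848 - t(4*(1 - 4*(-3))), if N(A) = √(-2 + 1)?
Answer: 9182783/10816 - I/52 ≈ 849.0 - 0.019231*I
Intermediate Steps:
N(A) = I (N(A) = √(-1) = I)
t(T) = (I + 1/(2*T))² (t(T) = (I + 1/(T + T))² = (I + 1/(2*T))²)
848 - t(4*(1 - 4*(-3))) = 848 - (1 + 2*I*(4*(1 - 4*(-3))))²/(4*(4*(1 - 4*(-3)))²) = 848 - (1 + 2*I*(4*(1 + 12)))²/(4*(4*(1 + 12))²) = 848 - (1 + 2*I*(4*13))²/(4*(4*13)²) = 848 - (1 + 2*I*52)²/(4*52²) = 848 - (1 + 104*I)²/(4*2704) = 848 - (1 + 104*I)²/10816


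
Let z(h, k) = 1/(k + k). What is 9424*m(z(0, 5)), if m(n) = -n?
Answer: -4712/5 ≈ -942.40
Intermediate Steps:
z(h, k) = 1/(2*k)
9424*m(z(0, 5)) = 9424*(-1/(2*5)) = 9424*(-1*1/10) = 9424*(-1/10) = -4712/5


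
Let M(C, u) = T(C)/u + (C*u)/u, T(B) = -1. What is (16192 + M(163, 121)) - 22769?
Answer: -776095/121 ≈ -6414.0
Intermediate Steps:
M(C, u) = C - 1/u (M(C, u) = -1/u + (C*u)/u = -1/u + C = C - 1/u)
(16192 + M(163, 121)) - 22769 = (16192 + (163 - 1/121)) - 22769 = (16192 + 19722/121) - 22769 = 1978954/121 - 22769 = -776095/121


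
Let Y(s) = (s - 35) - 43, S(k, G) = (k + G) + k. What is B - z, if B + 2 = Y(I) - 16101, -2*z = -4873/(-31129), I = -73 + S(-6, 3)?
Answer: -1012496981/62258 ≈ -16263.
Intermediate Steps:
S(k, G) = G + 2*k (S(k, G) = (G + k) + k = G + 2*k)
I = -82 (I = -73 + (3 + 2*(-6)) = -73 + (3 - 12) = -73 - 9 = -82)
Y(s) = -78 + s (Y(s) = (-35 + s) - 43 = -78 + s)
z = -4873/62258 (z = -(-4873)/(2*(-31129)) = -(-4873)*(-1)/(2*31129) = -½*4873/31129 = -4873/62258 ≈ -0.078271)
B = -16263 (B = -2 + ((-78 - 82) - 16101) = -2 + (-160 - 16101) = -2 - 16261 = -16263)
B - z = -16263 - 1*(-4873/62258) = -16263 + 4873/62258 = -1012496981/62258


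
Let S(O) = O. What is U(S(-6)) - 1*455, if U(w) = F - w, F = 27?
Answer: -422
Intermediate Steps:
U(w) = 27 - w
U(S(-6)) - 1*455 = (27 - 1*(-6)) - 1*455 = (27 + 6) - 455 = 33 - 455 = -422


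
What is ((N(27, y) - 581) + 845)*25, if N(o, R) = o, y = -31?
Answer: 7275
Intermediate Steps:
((N(27, y) - 581) + 845)*25 = ((27 - 581) + 845)*25 = (-554 + 845)*25 = 291*25 = 7275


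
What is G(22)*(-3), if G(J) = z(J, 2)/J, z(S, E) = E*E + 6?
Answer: -15/11 ≈ -1.3636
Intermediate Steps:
z(S, E) = 6 + E² (z(S, E) = E² + 6 = 6 + E²)
G(J) = 10/J (G(J) = (6 + 2²)/J = (6 + 4)/J = 10/J)
G(22)*(-3) = (10/22)*(-3) = (10*(1/22))*(-3) = (5/11)*(-3) = -15/11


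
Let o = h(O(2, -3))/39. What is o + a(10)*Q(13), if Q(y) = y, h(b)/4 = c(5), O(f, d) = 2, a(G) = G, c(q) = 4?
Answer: 5086/39 ≈ 130.41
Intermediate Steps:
h(b) = 16 (h(b) = 4*4 = 16)
o = 16/39 ≈ 0.41026
o + a(10)*Q(13) = 16/39 + 10*13 = 16/39 + 130 = 5086/39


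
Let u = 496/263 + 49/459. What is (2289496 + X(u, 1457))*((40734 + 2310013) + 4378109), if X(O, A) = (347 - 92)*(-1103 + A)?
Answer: 16013102727696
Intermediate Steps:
u = 240551/120717 (u = 496*(1/263) + 49*(1/459) = 496/263 + 49/459 = 240551/120717 ≈ 1.9927)
X(O, A) = -281265 + 255*A (X(O, A) = 255*(-1103 + A) = -281265 + 255*A)
(2289496 + X(u, 1457))*((40734 + 2310013) + 4378109) = (2289496 + (-281265 + 255*1457))*((40734 + 2310013) + 4378109) = (2289496 + (-281265 + 371535))*(2350747 + 4378109) = (2289496 + 90270)*6728856 = 2379766*6728856 = 16013102727696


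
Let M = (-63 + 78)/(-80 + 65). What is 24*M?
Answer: -24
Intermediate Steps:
M = -1 (M = 15/(-15) = 15*(-1/15) = -1)
24*M = 24*(-1) = -24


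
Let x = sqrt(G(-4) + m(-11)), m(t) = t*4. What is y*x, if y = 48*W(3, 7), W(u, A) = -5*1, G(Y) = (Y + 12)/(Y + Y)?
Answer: -720*I*sqrt(5) ≈ -1610.0*I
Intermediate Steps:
G(Y) = (12 + Y)/(2*Y) (G(Y) = (12 + Y)/((2*Y)) = (12 + Y)*(1/(2*Y)) = (12 + Y)/(2*Y))
W(u, A) = -5
m(t) = 4*t
x = 3*I*sqrt(5) (x = sqrt((1/2)*(12 - 4)/(-4) + 4*(-11)) = sqrt((1/2)*(-1/4)*8 - 44) = sqrt(-1 - 44) = sqrt(-45) = 3*I*sqrt(5) ≈ 6.7082*I)
y = -240 (y = 48*(-5) = -240)
y*x = -720*I*sqrt(5)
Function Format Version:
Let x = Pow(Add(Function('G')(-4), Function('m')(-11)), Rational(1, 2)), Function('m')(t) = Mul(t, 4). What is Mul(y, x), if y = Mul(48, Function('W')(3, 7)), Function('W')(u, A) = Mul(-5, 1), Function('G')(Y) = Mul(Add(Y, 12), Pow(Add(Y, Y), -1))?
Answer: Mul(-720, I, Pow(5, Rational(1, 2))) ≈ Mul(-1610.0, I)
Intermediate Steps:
Function('G')(Y) = Mul(Rational(1, 2), Pow(Y, -1), Add(12, Y)) (Function('G')(Y) = Mul(Add(12, Y), Pow(Mul(2, Y), -1)) = Mul(Add(12, Y), Mul(Rational(1, 2), Pow(Y, -1))) = Mul(Rational(1, 2), Pow(Y, -1), Add(12, Y)))
Function('W')(u, A) = -5
Function('m')(t) = Mul(4, t)
x = Mul(3, I, Pow(5, Rational(1, 2))) (x = Pow(Add(Mul(Rational(1, 2), Pow(-4, -1), Add(12, -4)), Mul(4, -11)), Rational(1, 2)) = Pow(Add(Mul(Rational(1, 2), Rational(-1, 4), 8), -44), Rational(1, 2)) = Pow(Add(-1, -44), Rational(1, 2)) = Pow(-45, Rational(1, 2)) = Mul(3, I, Pow(5, Rational(1, 2))) ≈ Mul(6.7082, I))
y = -240 (y = Mul(48, -5) = -240)
Mul(y, x) = Mul(-240, Mul(3, I, Pow(5, Rational(1, 2)))) = Mul(-720, I, Pow(5, Rational(1, 2)))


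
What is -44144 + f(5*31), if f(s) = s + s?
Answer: -43834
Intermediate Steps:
f(s) = 2*s
-44144 + f(5*31) = -44144 + 2*(5*31) = -44144 + 2*155 = -44144 + 310 = -43834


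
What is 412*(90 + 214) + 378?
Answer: 125626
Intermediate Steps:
412*(90 + 214) + 378 = 412*304 + 378 = 125248 + 378 = 125626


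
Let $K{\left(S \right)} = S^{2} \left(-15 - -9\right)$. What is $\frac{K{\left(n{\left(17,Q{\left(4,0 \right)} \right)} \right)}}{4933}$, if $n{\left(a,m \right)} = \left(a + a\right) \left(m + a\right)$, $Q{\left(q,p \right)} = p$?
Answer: $- \frac{2004504}{4933} \approx -406.35$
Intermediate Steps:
$n{\left(a,m \right)} = 2 a \left(a + m\right)$
$K{\left(S \right)} = - 6 S^{2}$ ($K{\left(S \right)} = S^{2} \left(-15 + 9\right) = S^{2} \left(-6\right) = - 6 S^{2}$)
$\frac{K{\left(n{\left(17,Q{\left(4,0 \right)} \right)} \right)}}{4933} = \frac{\left(-6\right) \left(2 \cdot 17 \left(17 + 0\right)\right)^{2}}{4933} = - 6 \left(2 \cdot 17 \cdot 17\right)^{2} \cdot \frac{1}{4933} = - 6 \cdot 578^{2} \cdot \frac{1}{4933} = \left(-6\right) 334084 \cdot \frac{1}{4933} = \left(-2004504\right) \frac{1}{4933} = - \frac{2004504}{4933}$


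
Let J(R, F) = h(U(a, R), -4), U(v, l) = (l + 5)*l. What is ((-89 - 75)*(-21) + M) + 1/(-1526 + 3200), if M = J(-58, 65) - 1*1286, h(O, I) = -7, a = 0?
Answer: 3600775/1674 ≈ 2151.0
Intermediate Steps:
U(v, l) = l*(5 + l) (U(v, l) = (5 + l)*l = l*(5 + l))
J(R, F) = -7
M = -1293 (M = -7 - 1*1286 = -7 - 1286 = -1293)
((-89 - 75)*(-21) + M) + 1/(-1526 + 3200) = ((-89 - 75)*(-21) - 1293) + 1/(-1526 + 3200) = (-164*(-21) - 1293) + 1/1674 = (3444 - 1293) + 1/1674 = 2151 + 1/1674 = 3600775/1674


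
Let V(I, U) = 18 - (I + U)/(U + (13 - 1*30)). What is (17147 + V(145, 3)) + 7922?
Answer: 175683/7 ≈ 25098.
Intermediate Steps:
V(I, U) = 18 - (I + U)/(-17 + U) (V(I, U) = 18 - (I + U)/(U + (13 - 30)) = 18 - (I + U)/(U - 17) = 18 - (I + U)/(-17 + U))
(17147 + V(145, 3)) + 7922 = (17147 + (-306 - 1*145 + 17*3)/(-17 + 3)) + 7922 = (17147 + (-306 - 145 + 51)/(-14)) + 7922 = (17147 - 1/14*(-400)) + 7922 = (17147 + 200/7) + 7922 = 120229/7 + 7922 = 175683/7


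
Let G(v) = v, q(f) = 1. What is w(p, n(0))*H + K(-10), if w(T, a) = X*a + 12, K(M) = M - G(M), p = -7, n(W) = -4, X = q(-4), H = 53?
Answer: 424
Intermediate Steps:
X = 1
K(M) = 0 (K(M) = M - M = 0)
w(T, a) = 12 + a (w(T, a) = 1*a + 12 = a + 12 = 12 + a)
w(p, n(0))*H + K(-10) = (12 - 4)*53 + 0 = 8*53 + 0 = 424 + 0 = 424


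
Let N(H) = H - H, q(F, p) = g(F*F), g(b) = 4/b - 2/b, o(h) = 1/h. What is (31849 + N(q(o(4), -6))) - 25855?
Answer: 5994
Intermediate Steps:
o(h) = 1/h
g(b) = 2/b
q(F, p) = 2/F² (q(F, p) = 2/((F*F)) = 2/(F²) = 2/F²)
N(H) = 0
(31849 + N(q(o(4), -6))) - 25855 = (31849 + 0) - 25855 = 31849 - 25855 = 5994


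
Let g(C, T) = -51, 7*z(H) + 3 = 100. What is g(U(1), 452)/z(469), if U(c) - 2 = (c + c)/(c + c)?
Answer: -357/97 ≈ -3.6804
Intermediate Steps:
z(H) = 97/7 (z(H) = -3/7 + (1/7)*100 = -3/7 + 100/7 = 97/7)
U(c) = 3 (U(c) = 2 + (c + c)/(c + c) = 2 + (2*c)/((2*c)) = 2 + (2*c)*(1/(2*c)) = 2 + 1 = 3)
g(U(1), 452)/z(469) = -51/97/7 = -51*7/97 = -357/97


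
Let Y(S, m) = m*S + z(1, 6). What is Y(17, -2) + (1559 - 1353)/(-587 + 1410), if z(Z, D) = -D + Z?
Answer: -31891/823 ≈ -38.750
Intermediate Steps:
z(Z, D) = Z - D
Y(S, m) = -5 + S*m (Y(S, m) = m*S + (1 - 1*6) = S*m + (1 - 6) = S*m - 5 = -5 + S*m)
Y(17, -2) + (1559 - 1353)/(-587 + 1410) = (-5 + 17*(-2)) + (1559 - 1353)/(-587 + 1410) = (-5 - 34) + 206/823 = -39 + 206*(1/823) = -39 + 206/823 = -31891/823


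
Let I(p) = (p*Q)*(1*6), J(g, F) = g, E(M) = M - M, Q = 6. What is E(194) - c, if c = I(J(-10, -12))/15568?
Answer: 45/1946 ≈ 0.023124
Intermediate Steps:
E(M) = 0
I(p) = 36*p (I(p) = (p*6)*(1*6) = (6*p)*6 = 36*p)
c = -45/1946 (c = (36*(-10))/15568 = -360*1/15568 = -45/1946 ≈ -0.023124)
E(194) - c = 0 - 1*(-45/1946) = 0 + 45/1946 = 45/1946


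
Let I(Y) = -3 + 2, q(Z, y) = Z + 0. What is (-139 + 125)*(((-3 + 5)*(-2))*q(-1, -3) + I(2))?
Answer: -42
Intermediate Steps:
q(Z, y) = Z
I(Y) = -1
(-139 + 125)*(((-3 + 5)*(-2))*q(-1, -3) + I(2)) = (-139 + 125)*(((-3 + 5)*(-2))*(-1) - 1) = -14*((2*(-2))*(-1) - 1) = -14*(-4*(-1) - 1) = -14*(4 - 1) = -14*3 = -42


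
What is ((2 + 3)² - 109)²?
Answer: 7056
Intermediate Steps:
((2 + 3)² - 109)² = (5² - 109)² = (25 - 109)² = (-84)² = 7056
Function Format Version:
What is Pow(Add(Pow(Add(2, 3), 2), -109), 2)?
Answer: 7056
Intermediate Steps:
Pow(Add(Pow(Add(2, 3), 2), -109), 2) = Pow(Add(Pow(5, 2), -109), 2) = Pow(Add(25, -109), 2) = Pow(-84, 2) = 7056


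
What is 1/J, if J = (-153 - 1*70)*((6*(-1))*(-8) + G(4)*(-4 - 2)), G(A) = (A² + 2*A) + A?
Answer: 1/26760 ≈ 3.7369e-5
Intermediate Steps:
G(A) = A² + 3*A
J = 26760 (J = (-153 - 1*70)*((6*(-1))*(-8) + (4*(3 + 4))*(-4 - 2)) = (-153 - 70)*(-6*(-8) + (4*7)*(-6)) = -223*(48 + 28*(-6)) = -223*(48 - 168) = -223*(-120) = 26760)
1/J = 1/26760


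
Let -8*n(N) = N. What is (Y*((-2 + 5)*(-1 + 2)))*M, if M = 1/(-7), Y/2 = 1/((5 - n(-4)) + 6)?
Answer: -4/49 ≈ -0.081633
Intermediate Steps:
n(N) = -N/8
Y = 4/21 (Y = 2/((5 - (-1)*(-4)/8) + 6) = 2/((5 - 1*½) + 6) = 2/((5 - ½) + 6) = 2/(9/2 + 6) = 2/(21/2) = 2*(2/21) = 4/21 ≈ 0.19048)
M = -⅐ ≈ -0.14286
(Y*((-2 + 5)*(-1 + 2)))*M = (4*((-2 + 5)*(-1 + 2))/21)*(-⅐) = (4*(3*1)/21)*(-⅐) = ((4/21)*3)*(-⅐) = (4/7)*(-⅐) = -4/49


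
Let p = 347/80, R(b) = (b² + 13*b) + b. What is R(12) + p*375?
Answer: 31017/16 ≈ 1938.6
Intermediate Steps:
R(b) = b² + 14*b
p = 347/80 (p = 347*(1/80) = 347/80 ≈ 4.3375)
R(12) + p*375 = 12*(14 + 12) + (347/80)*375 = 12*26 + 26025/16 = 312 + 26025/16 = 31017/16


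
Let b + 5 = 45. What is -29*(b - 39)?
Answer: -29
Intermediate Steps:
b = 40 (b = -5 + 45 = 40)
-29*(b - 39) = -29*(40 - 39) = -29*1 = -29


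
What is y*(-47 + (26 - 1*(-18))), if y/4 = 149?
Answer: -1788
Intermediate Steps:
y = 596 (y = 4*149 = 596)
y*(-47 + (26 - 1*(-18))) = 596*(-47 + (26 - 1*(-18))) = 596*(-47 + (26 + 18)) = 596*(-47 + 44) = 596*(-3) = -1788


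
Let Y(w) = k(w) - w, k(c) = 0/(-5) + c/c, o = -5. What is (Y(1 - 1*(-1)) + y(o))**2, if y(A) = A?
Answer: 36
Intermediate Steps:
k(c) = 1 (k(c) = 0*(-1/5) + 1 = 0 + 1 = 1)
Y(w) = 1 - w
(Y(1 - 1*(-1)) + y(o))**2 = ((1 - (1 - 1*(-1))) - 5)**2 = ((1 - (1 + 1)) - 5)**2 = ((1 - 1*2) - 5)**2 = ((1 - 2) - 5)**2 = (-1 - 5)**2 = (-6)**2 = 36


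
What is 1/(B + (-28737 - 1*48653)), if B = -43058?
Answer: -1/120448 ≈ -8.3023e-6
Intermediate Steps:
1/(B + (-28737 - 1*48653)) = 1/(-43058 + (-28737 - 1*48653)) = 1/(-43058 + (-28737 - 48653)) = 1/(-43058 - 77390) = 1/(-120448) = -1/120448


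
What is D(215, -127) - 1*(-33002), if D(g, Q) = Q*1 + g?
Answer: 33090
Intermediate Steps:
D(g, Q) = Q + g
D(215, -127) - 1*(-33002) = (-127 + 215) - 1*(-33002) = 88 + 33002 = 33090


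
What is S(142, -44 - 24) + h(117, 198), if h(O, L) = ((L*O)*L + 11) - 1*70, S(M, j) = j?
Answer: 4586741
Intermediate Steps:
h(O, L) = -59 + O*L² (h(O, L) = (O*L² + 11) - 70 = (11 + O*L²) - 70 = -59 + O*L²)
S(142, -44 - 24) + h(117, 198) = (-44 - 24) + (-59 + 117*198²) = -68 + (-59 + 117*39204) = -68 + (-59 + 4586868) = -68 + 4586809 = 4586741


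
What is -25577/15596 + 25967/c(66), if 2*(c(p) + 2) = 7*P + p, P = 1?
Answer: 35139037/46788 ≈ 751.03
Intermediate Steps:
c(p) = 3/2 + p/2 (c(p) = -2 + (7*1 + p)/2 = -2 + (7 + p)/2 = -2 + (7/2 + p/2) = 3/2 + p/2)
-25577/15596 + 25967/c(66) = -25577/15596 + 25967/(3/2 + (½)*66) = -25577*1/15596 + 25967/(3/2 + 33) = -25577/15596 + 25967/(69/2) = -25577/15596 + 25967*(2/69) = -25577/15596 + 2258/3 = 35139037/46788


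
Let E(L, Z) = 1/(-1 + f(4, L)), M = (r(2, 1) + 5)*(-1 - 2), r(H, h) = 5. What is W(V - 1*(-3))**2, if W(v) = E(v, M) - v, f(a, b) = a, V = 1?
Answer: 121/9 ≈ 13.444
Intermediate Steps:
M = -30 (M = (5 + 5)*(-1 - 2) = 10*(-3) = -30)
E(L, Z) = 1/3 (E(L, Z) = 1/(-1 + 4) = 1/3)
W(v) = 1/3 - v
W(V - 1*(-3))**2 = (1/3 - (1 - 1*(-3)))**2 = (1/3 - (1 + 3))**2 = (1/3 - 1*4)**2 = (1/3 - 4)**2 = (-11/3)**2 = 121/9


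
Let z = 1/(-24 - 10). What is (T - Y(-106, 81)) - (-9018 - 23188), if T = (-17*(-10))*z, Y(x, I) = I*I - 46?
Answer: 25686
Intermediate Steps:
z = -1/34 (z = 1/(-34) = -1/34 ≈ -0.029412)
Y(x, I) = -46 + I**2 (Y(x, I) = I**2 - 46 = -46 + I**2)
T = -5 (T = -17*(-10)*(-1/34) = 170*(-1/34) = -5)
(T - Y(-106, 81)) - (-9018 - 23188) = (-5 - (-46 + 81**2)) - (-9018 - 23188) = (-5 - (-46 + 6561)) - 1*(-32206) = (-5 - 1*6515) + 32206 = (-5 - 6515) + 32206 = -6520 + 32206 = 25686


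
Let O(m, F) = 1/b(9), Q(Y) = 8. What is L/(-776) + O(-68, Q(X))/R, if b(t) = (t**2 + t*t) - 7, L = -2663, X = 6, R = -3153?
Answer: 1301447269/379242840 ≈ 3.4317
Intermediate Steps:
b(t) = -7 + 2*t**2 (b(t) = (t**2 + t**2) - 7 = 2*t**2 - 7 = -7 + 2*t**2)
O(m, F) = 1/155 (O(m, F) = 1/(-7 + 2*9**2) = 1/(-7 + 2*81) = 1/(-7 + 162) = 1/155)
L/(-776) + O(-68, Q(X))/R = -2663/(-776) + (1/155)/(-3153) = -2663*(-1/776) + (1/155)*(-1/3153) = 2663/776 - 1/488715 = 1301447269/379242840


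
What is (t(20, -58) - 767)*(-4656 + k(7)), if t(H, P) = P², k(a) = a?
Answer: -12073453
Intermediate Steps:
(t(20, -58) - 767)*(-4656 + k(7)) = ((-58)² - 767)*(-4656 + 7) = (3364 - 767)*(-4649) = 2597*(-4649) = -12073453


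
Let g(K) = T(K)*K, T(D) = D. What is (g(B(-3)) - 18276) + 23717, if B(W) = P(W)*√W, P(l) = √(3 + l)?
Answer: 5441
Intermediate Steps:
B(W) = √W*√(3 + W) (B(W) = √(3 + W)*√W = √W*√(3 + W))
g(K) = K² (g(K) = K*K = K²)
(g(B(-3)) - 18276) + 23717 = ((√(-3)*√(3 - 3))² - 18276) + 23717 = (((I*√3)*√0)² - 18276) + 23717 = (((I*√3)*0)² - 18276) + 23717 = (0² - 18276) + 23717 = (0 - 18276) + 23717 = -18276 + 23717 = 5441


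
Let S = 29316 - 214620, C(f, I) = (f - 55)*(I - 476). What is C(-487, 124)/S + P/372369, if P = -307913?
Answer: -5337481577/2875061049 ≈ -1.8565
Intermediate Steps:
C(f, I) = (-476 + I)*(-55 + f) (C(f, I) = (-55 + f)*(-476 + I) = (-476 + I)*(-55 + f))
S = -185304
C(-487, 124)/S + P/372369 = (26180 - 476*(-487) - 55*124 + 124*(-487))/(-185304) - 307913/372369 = (26180 + 231812 - 6820 - 60388)*(-1/185304) - 307913*1/372369 = 190784*(-1/185304) - 307913/372369 = -23848/23163 - 307913/372369 = -5337481577/2875061049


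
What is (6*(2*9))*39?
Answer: 4212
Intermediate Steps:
(6*(2*9))*39 = (6*18)*39 = 108*39 = 4212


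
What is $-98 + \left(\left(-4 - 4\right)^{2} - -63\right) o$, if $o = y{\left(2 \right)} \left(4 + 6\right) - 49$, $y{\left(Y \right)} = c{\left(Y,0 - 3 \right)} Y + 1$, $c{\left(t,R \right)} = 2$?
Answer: $29$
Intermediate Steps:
$y{\left(Y \right)} = 1 + 2 Y$ ($y{\left(Y \right)} = 2 Y + 1 = 1 + 2 Y$)
$o = 1$ ($o = \left(1 + 2 \cdot 2\right) \left(4 + 6\right) - 49 = \left(1 + 4\right) 10 - 49 = 5 \cdot 10 - 49 = 50 - 49 = 1$)
$-98 + \left(\left(-4 - 4\right)^{2} - -63\right) o = -98 + \left(\left(-4 - 4\right)^{2} - -63\right) 1 = -98 + \left(\left(-8\right)^{2} + 63\right) 1 = -98 + \left(64 + 63\right) 1 = -98 + 127 \cdot 1 = -98 + 127 = 29$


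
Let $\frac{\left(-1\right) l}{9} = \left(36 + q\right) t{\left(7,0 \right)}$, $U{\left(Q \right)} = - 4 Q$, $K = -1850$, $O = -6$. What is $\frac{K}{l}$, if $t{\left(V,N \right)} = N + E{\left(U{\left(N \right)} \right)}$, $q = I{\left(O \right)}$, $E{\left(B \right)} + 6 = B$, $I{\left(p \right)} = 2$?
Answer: $- \frac{925}{1026} \approx -0.90156$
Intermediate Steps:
$E{\left(B \right)} = -6 + B$
$q = 2$
$t{\left(V,N \right)} = -6 - 3 N$ ($t{\left(V,N \right)} = N - \left(6 + 4 N\right) = -6 - 3 N$)
$l = 2052$ ($l = - 9 \left(36 + 2\right) \left(-6 - 0\right) = - 9 \cdot 38 \left(-6 + 0\right) = - 9 \cdot 38 \left(-6\right) = \left(-9\right) \left(-228\right) = 2052$)
$\frac{K}{l} = - \frac{1850}{2052} = \left(-1850\right) \frac{1}{2052} = - \frac{925}{1026}$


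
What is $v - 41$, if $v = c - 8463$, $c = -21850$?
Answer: $-30354$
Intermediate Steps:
$v = -30313$ ($v = -21850 - 8463 = -30313$)
$v - 41 = -30313 - 41 = -30354$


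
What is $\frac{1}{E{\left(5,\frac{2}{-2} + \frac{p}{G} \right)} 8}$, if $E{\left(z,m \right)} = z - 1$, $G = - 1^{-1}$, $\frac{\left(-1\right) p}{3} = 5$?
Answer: $\frac{1}{32} \approx 0.03125$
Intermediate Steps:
$p = -15$ ($p = \left(-3\right) 5 = -15$)
$G = -1$ ($G = \left(-1\right) 1 = -1$)
$E{\left(z,m \right)} = -1 + z$
$\frac{1}{E{\left(5,\frac{2}{-2} + \frac{p}{G} \right)} 8} = \frac{1}{\left(-1 + 5\right) 8} = \frac{1}{4 \cdot 8} = \frac{1}{32}$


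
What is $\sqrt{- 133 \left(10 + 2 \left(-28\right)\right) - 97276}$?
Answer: $i \sqrt{91158} \approx 301.92 i$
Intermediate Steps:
$\sqrt{- 133 \left(10 + 2 \left(-28\right)\right) - 97276} = \sqrt{- 133 \left(10 - 56\right) - 97276} = \sqrt{\left(-133\right) \left(-46\right) - 97276} = \sqrt{6118 - 97276} = \sqrt{-91158} = i \sqrt{91158}$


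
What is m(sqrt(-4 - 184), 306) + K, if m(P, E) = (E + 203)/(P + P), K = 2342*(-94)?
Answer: -220148 - 509*I*sqrt(47)/188 ≈ -2.2015e+5 - 18.561*I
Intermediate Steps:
K = -220148
m(P, E) = (203 + E)/(2*P) (m(P, E) = (203 + E)/((2*P)) = (203 + E)*(1/(2*P)) = (203 + E)/(2*P))
m(sqrt(-4 - 184), 306) + K = (203 + 306)/(2*(sqrt(-4 - 184))) - 220148 = (1/2)*509/sqrt(-188) - 220148 = (1/2)*509/(2*I*sqrt(47)) - 220148 = (1/2)*(-I*sqrt(47)/94)*509 - 220148 = -509*I*sqrt(47)/188 - 220148 = -220148 - 509*I*sqrt(47)/188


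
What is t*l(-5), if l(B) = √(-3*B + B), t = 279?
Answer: 279*√10 ≈ 882.28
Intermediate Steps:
l(B) = √2*√(-B) (l(B) = √(-2*B) = √2*√(-B))
t*l(-5) = 279*(√2*√(-1*(-5))) = 279*(√2*√5) = 279*√10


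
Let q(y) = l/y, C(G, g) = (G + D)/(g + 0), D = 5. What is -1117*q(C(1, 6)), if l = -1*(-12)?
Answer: -13404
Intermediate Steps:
C(G, g) = (5 + G)/g (C(G, g) = (G + 5)/(g + 0) = (5 + G)/g)
l = 12
q(y) = 12/y
-1117*q(C(1, 6)) = -13404/((5 + 1)/6) = -13404/((1/6)*6) = -13404/1 = -13404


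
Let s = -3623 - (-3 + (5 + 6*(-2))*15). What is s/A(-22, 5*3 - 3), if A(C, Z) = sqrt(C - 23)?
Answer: 703*I*sqrt(5)/3 ≈ 523.99*I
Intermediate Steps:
A(C, Z) = sqrt(-23 + C)
s = -3515 (s = -3623 - (-3 + (5 - 12)*15) = -3623 - (-3 - 7*15) = -3623 - (-3 - 105) = -3623 - 1*(-108) = -3623 + 108 = -3515)
s/A(-22, 5*3 - 3) = -3515/sqrt(-23 - 22) = -3515*(-I*sqrt(5)/15) = -(-703)*I*sqrt(5)/3 = 703*I*sqrt(5)/3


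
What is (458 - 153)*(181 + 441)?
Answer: 189710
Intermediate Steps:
(458 - 153)*(181 + 441) = 305*622 = 189710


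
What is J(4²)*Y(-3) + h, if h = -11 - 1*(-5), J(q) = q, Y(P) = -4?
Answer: -70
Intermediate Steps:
h = -6 (h = -11 + 5 = -6)
J(4²)*Y(-3) + h = 4²*(-4) - 6 = 16*(-4) - 6 = -64 - 6 = -70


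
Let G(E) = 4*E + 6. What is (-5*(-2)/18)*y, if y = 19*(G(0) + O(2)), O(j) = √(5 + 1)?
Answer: 190/3 + 95*√6/9 ≈ 89.189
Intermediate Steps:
G(E) = 6 + 4*E
O(j) = √6
y = 114 + 19*√6 (y = 19*((6 + 4*0) + √6) = 19*((6 + 0) + √6) = 19*(6 + √6) = 114 + 19*√6 ≈ 160.54)
(-5*(-2)/18)*y = (-5*(-2)/18)*(114 + 19*√6) = (10*(1/18))*(114 + 19*√6) = 5*(114 + 19*√6)/9 = 190/3 + 95*√6/9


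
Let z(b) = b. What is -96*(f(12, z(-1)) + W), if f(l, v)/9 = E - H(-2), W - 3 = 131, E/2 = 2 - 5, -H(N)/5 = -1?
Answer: -3360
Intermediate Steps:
H(N) = 5 (H(N) = -5*(-1) = 5)
E = -6 (E = 2*(2 - 5) = 2*(-3) = -6)
W = 134 (W = 3 + 131 = 134)
f(l, v) = -99 (f(l, v) = 9*(-6 - 1*5) = 9*(-6 - 5) = 9*(-11) = -99)
-96*(f(12, z(-1)) + W) = -96*(-99 + 134) = -96*35 = -3360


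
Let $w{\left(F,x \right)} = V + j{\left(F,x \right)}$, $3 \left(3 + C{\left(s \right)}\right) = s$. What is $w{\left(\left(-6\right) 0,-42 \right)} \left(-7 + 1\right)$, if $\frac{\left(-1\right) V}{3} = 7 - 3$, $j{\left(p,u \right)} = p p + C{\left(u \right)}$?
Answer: $174$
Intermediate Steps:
$C{\left(s \right)} = -3 + \frac{s}{3}$
$j{\left(p,u \right)} = -3 + p^{2} + \frac{u}{3}$ ($j{\left(p,u \right)} = p p + \left(-3 + \frac{u}{3}\right) = p^{2} + \left(-3 + \frac{u}{3}\right) = -3 + p^{2} + \frac{u}{3}$)
$V = -12$ ($V = - 3 \left(7 - 3\right) = \left(-3\right) 4 = -12$)
$w{\left(F,x \right)} = -15 + F^{2} + \frac{x}{3}$ ($w{\left(F,x \right)} = -12 + \left(-3 + F^{2} + \frac{x}{3}\right) = -15 + F^{2} + \frac{x}{3}$)
$w{\left(\left(-6\right) 0,-42 \right)} \left(-7 + 1\right) = \left(-15 + \left(\left(-6\right) 0\right)^{2} + \frac{1}{3} \left(-42\right)\right) \left(-7 + 1\right) = \left(-15 + 0^{2} - 14\right) \left(-6\right) = \left(-15 + 0 - 14\right) \left(-6\right) = \left(-29\right) \left(-6\right) = 174$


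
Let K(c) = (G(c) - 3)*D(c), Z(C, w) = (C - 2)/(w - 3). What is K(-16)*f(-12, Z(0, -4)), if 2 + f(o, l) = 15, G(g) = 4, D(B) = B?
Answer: -208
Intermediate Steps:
Z(C, w) = (-2 + C)/(-3 + w)
f(o, l) = 13 (f(o, l) = -2 + 15 = 13)
K(c) = c (K(c) = (4 - 3)*c = 1*c = c)
K(-16)*f(-12, Z(0, -4)) = -16*13 = -208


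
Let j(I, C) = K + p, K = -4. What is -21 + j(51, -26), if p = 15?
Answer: -10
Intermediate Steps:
j(I, C) = 11 (j(I, C) = -4 + 15 = 11)
-21 + j(51, -26) = -21 + 11 = -10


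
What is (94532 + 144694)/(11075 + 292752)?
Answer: 239226/303827 ≈ 0.78738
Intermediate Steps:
(94532 + 144694)/(11075 + 292752) = 239226/303827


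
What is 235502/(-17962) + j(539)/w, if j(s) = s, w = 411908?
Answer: -6928248307/528477964 ≈ -13.110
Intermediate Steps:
235502/(-17962) + j(539)/w = 235502/(-17962) + 539/411908 = 235502*(-1/17962) + 539*(1/411908) = -117751/8981 + 77/58844 = -6928248307/528477964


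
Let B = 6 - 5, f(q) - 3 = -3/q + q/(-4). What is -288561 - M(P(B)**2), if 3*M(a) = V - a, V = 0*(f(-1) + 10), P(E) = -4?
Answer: -865667/3 ≈ -2.8856e+5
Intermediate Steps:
f(q) = 3 - 3/q - q/4 (f(q) = 3 + (-3/q + q/(-4)) = 3 + (-3/q + q*(-1/4)) = 3 + (-3/q - q/4) = 3 - 3/q - q/4)
B = 1
V = 0 (V = 0*((3 - 3/(-1) - 1/4*(-1)) + 10) = 0*((3 - 3*(-1) + 1/4) + 10) = 0*((3 + 3 + 1/4) + 10) = 0*(25/4 + 10) = 0*(65/4) = 0)
M(a) = -a/3 (M(a) = (0 - a)/3 = (-a)/3 = -a/3)
-288561 - M(P(B)**2) = -288561 - (-1)*(-4)**2/3 = -288561 - (-1)*16/3 = -288561 - 1*(-16/3) = -288561 + 16/3 = -865667/3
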